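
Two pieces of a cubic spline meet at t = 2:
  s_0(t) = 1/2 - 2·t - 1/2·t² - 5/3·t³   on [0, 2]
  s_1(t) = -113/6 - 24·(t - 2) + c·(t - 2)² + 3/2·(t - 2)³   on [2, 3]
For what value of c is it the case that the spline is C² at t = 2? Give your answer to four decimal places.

s_0''(t) = -1 - 10·t, so s_0''(2) = -21. On the right, s_1''(2) = 2c, so c = -21/2.

-10.5000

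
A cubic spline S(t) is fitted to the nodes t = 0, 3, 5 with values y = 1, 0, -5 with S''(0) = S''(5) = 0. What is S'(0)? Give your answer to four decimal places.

0.3167

Let σ_i = S''(x_i). Step sizes h_i = 3, 2; slopes of the chords Δ_i = (y_(i+1) - y_i)/h_i = -1/3, -5/2.
  3·σ_0 + 10·σ_1 + 2·σ_2 = 6(Δ_1 - Δ_0) = -13
Natural end conditions: σ_0 = σ_2 = 0.
Solving the tridiagonal system: σ_0 = 0, σ_1 = -13/10, σ_2 = 0.
On [0, 3], S'(t) = b_0 + 2c_0·t + 3d_0·t² with b_0 = Δ_0 - h_0(2σ_0 + σ_1)/6 = 19/60, c_0 = σ_0/2 = 0, d_0 = (σ_1 - σ_0)/(6h_0) = -13/180. So S'(0) = 19/60.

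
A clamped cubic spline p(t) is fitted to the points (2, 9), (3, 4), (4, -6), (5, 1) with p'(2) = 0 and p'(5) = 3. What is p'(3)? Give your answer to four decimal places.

-11.2000

Put m_i = p'' at the i-th knot. Here h = (1, 1, 1) and Δ = (-5, -10, 7), so the interior equations h_(i-1)·m_(i-1) + 2(h_(i-1)+h_i)·m_i + h_i·m_(i+1) = 6(Δ_i − Δ_(i-1)) read
  1·m_0 + 4·m_1 + 1·m_2 = 6(Δ_1 - Δ_0) = -30
  1·m_1 + 4·m_2 + 1·m_3 = 6(Δ_2 - Δ_1) = 102
Clamped end conditions give two more equations: 2h_0·m_0 + h_0·m_1 = 6(Δ_0 - p'(2)) = -30 and h_2·m_2 + 2h_2·m_3 = 6(p'(5) - Δ_2) = -24.
Hence m_0 = -38/5, m_1 = -74/5, m_2 = 184/5, m_3 = -152/5.
On [3, 4], p'(t) = b_1 + 2c_1·(t - 3) + 3d_1·(t - 3)² with b_1 = Δ_1 - h_1(2m_1 + m_2)/6 = -56/5, c_1 = m_1/2 = -37/5, d_1 = (m_2 - m_1)/(6h_1) = 43/5. So p'(3) = -56/5.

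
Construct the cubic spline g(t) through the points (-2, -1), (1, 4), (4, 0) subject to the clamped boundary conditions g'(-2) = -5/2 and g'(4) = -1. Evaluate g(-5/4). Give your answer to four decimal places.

Let m_i = g''(x_i). Step sizes h_i = 3, 3; slopes of the chords Δ_i = (y_(i+1) - y_i)/h_i = 5/3, -4/3.
  3·m_0 + 12·m_1 + 3·m_2 = 6(Δ_1 - Δ_0) = -18
Clamped end conditions give two more equations: 2h_0·m_0 + h_0·m_1 = 6(Δ_0 - g'(-2)) = 25 and h_1·m_1 + 2h_1·m_2 = 6(g'(4) - Δ_1) = 2.
Solving: m_0 = 71/12, m_1 = -7/2, m_2 = 25/12.
On [-2, 1], g(t) = -1 - 5/2·(t + 2) + 71/24·(t + 2)² - 113/216·(t + 2)³.
With (t + 2) = 3/4: g(-5/4) = -733/512.

-1.4316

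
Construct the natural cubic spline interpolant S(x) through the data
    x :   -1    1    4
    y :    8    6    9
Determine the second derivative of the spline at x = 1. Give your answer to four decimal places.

Write M_i for S''(x_i). With h_i = 2, 3 and divided differences Δ_i = -1, 1, the continuity of S' gives the tridiagonal system
  2·M_0 + 10·M_1 + 3·M_2 = 6(Δ_1 - Δ_0) = 12
Natural end conditions: M_0 = M_2 = 0.
Forward elimination and back-substitution give M_0 = 0, M_1 = 6/5, M_2 = 0.

1.2000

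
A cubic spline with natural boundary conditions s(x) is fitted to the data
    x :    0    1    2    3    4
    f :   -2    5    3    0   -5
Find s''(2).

Let M_i = s''(x_i). Step sizes h_i = 1, 1, 1, 1; slopes of the chords Δ_i = (y_(i+1) - y_i)/h_i = 7, -2, -3, -5.
  1·M_0 + 4·M_1 + 1·M_2 = 6(Δ_1 - Δ_0) = -54
  1·M_1 + 4·M_2 + 1·M_3 = 6(Δ_2 - Δ_1) = -6
  1·M_2 + 4·M_3 + 1·M_4 = 6(Δ_3 - Δ_2) = -12
Natural end conditions: M_0 = M_4 = 0.
Solving the tridiagonal system: M_0 = 0, M_1 = -57/4, M_2 = 3, M_3 = -15/4, M_4 = 0.

3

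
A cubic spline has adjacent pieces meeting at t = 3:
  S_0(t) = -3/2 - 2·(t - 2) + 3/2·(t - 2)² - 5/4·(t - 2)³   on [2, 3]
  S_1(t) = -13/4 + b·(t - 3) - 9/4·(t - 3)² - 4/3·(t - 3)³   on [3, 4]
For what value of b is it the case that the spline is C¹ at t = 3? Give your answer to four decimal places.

-2.7500

S_0'(t) = -2 + 3·(t - 2) - 15/4·(t - 2)², so S_0'(3) = -11/4. On the right, S_1'(3) = b, so b = -11/4.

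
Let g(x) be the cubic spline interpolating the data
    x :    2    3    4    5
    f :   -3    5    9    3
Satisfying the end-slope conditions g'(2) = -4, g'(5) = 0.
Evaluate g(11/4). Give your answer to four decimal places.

2.0063

With M_i denoting the second derivative at x_i, h_i = 1, 1, 1, and Δ_i = (y_(i+1) − y_i)/h_i = 8, 4, -6:
  1·M_0 + 4·M_1 + 1·M_2 = 6(Δ_1 - Δ_0) = -24
  1·M_1 + 4·M_2 + 1·M_3 = 6(Δ_2 - Δ_1) = -60
Clamped end conditions give two more equations: 2h_0·M_0 + h_0·M_1 = 6(Δ_0 - g'(2)) = 72 and h_2·M_2 + 2h_2·M_3 = 6(g'(5) - Δ_2) = 36.
Hence M_0 = 628/15, M_1 = -176/15, M_2 = -284/15, M_3 = 412/15.
On [2, 3], g(x) = -3 - 4·(x - 2) + 314/15·(x - 2)² - 134/15·(x - 2)³.
With (x - 2) = 3/4: g(11/4) = 321/160.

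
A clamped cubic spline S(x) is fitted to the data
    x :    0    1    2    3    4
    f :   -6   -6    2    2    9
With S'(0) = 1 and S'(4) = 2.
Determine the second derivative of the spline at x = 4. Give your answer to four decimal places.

-26.4286

Let M_i = S''(x_i). Step sizes h_i = 1, 1, 1, 1; slopes of the chords Δ_i = (y_(i+1) - y_i)/h_i = 0, 8, 0, 7.
  1·M_0 + 4·M_1 + 1·M_2 = 6(Δ_1 - Δ_0) = 48
  1·M_1 + 4·M_2 + 1·M_3 = 6(Δ_2 - Δ_1) = -48
  1·M_2 + 4·M_3 + 1·M_4 = 6(Δ_3 - Δ_2) = 42
Clamped end conditions give two more equations: 2h_0·M_0 + h_0·M_1 = 6(Δ_0 - S'(0)) = -6 and h_3·M_3 + 2h_3·M_4 = 6(S'(4) - Δ_3) = -30.
Hence M_0 = -95/7, M_1 = 148/7, M_2 = -23, M_3 = 160/7, M_4 = -185/7.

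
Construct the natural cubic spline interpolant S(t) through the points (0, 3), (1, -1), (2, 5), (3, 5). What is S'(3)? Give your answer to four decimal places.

With m_i denoting the second derivative at x_i, h_i = 1, 1, 1, and Δ_i = (y_(i+1) − y_i)/h_i = -4, 6, 0:
  1·m_0 + 4·m_1 + 1·m_2 = 6(Δ_1 - Δ_0) = 60
  1·m_1 + 4·m_2 + 1·m_3 = 6(Δ_2 - Δ_1) = -36
Natural end conditions: m_0 = m_3 = 0.
Solving the tridiagonal system: m_0 = 0, m_1 = 92/5, m_2 = -68/5, m_3 = 0.
On [2, 3], S'(t) = b_2 + 2c_2·(t - 2) + 3d_2·(t - 2)² with b_2 = Δ_2 - h_2(2m_2 + m_3)/6 = 68/15, c_2 = m_2/2 = -34/5, d_2 = (m_3 - m_2)/(6h_2) = 34/15. So S'(3) = -34/15.

-2.2667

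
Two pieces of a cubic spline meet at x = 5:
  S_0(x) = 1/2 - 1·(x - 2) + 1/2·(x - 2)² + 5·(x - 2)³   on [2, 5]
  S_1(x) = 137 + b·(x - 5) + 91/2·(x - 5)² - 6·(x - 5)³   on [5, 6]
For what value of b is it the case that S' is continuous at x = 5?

137

S_0'(x) = -1 + 1·(x - 2) + 15·(x - 2)², so S_0'(5) = 137. On the right, S_1'(5) = b, so b = 137.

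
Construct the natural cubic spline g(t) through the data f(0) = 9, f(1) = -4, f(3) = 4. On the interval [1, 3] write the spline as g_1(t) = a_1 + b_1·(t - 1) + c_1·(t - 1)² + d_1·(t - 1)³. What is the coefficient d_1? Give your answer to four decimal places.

-1.4167

Let m_i = g''(x_i). Step sizes h_i = 1, 2; slopes of the chords Δ_i = (y_(i+1) - y_i)/h_i = -13, 4.
  1·m_0 + 6·m_1 + 2·m_2 = 6(Δ_1 - Δ_0) = 102
Natural end conditions: m_0 = m_2 = 0.
Hence m_0 = 0, m_1 = 17, m_2 = 0.
On [1, 3], with g_1(t) = a_1 + b_1·(t - 1) + c_1·(t - 1)² + d_1·(t - 1)³: c_1 = m_1/2 = 17/2, d_1 = (m_2 - m_1)/(6h_1) = -17/12, b_1 = Δ_1 - h_1(2m_1 + m_2)/6 = -22/3.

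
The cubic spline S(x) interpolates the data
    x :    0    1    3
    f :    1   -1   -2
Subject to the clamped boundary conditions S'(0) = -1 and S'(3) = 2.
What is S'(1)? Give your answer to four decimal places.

With M_i denoting the second derivative at x_i, h_i = 1, 2, and Δ_i = (y_(i+1) − y_i)/h_i = -2, -1/2:
  1·M_0 + 6·M_1 + 2·M_2 = 6(Δ_1 - Δ_0) = 9
Clamped end conditions give two more equations: 2h_0·M_0 + h_0·M_1 = 6(Δ_0 - S'(0)) = -6 and h_1·M_1 + 2h_1·M_2 = 6(S'(3) - Δ_1) = 15.
Solving the tridiagonal system: M_0 = -7/2, M_1 = 1, M_2 = 13/4.
On [1, 3], S'(x) = b_1 + 2c_1·(x - 1) + 3d_1·(x - 1)² with b_1 = Δ_1 - h_1(2M_1 + M_2)/6 = -9/4, c_1 = M_1/2 = 1/2, d_1 = (M_2 - M_1)/(6h_1) = 3/16. So S'(1) = -9/4.

-2.2500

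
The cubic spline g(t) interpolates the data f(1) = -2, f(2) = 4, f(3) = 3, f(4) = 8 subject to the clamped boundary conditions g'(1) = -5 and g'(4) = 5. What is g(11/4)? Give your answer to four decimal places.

3.3094

Put m_i = g'' at the i-th knot. Here h = (1, 1, 1) and Δ = (6, -1, 5), so the interior equations h_(i-1)·m_(i-1) + 2(h_(i-1)+h_i)·m_i + h_i·m_(i+1) = 6(Δ_i − Δ_(i-1)) read
  1·m_0 + 4·m_1 + 1·m_2 = 6(Δ_1 - Δ_0) = -42
  1·m_1 + 4·m_2 + 1·m_3 = 6(Δ_2 - Δ_1) = 36
Clamped end conditions give two more equations: 2h_0·m_0 + h_0·m_1 = 6(Δ_0 - g'(1)) = 66 and h_2·m_2 + 2h_2·m_3 = 6(g'(4) - Δ_2) = 0.
Solving: m_0 = 694/15, m_1 = -398/15, m_2 = 268/15, m_3 = -134/15.
On [2, 3], g(t) = 4 + 73/15·(t - 2) - 199/15·(t - 2)² + 37/5·(t - 2)³.
With (t - 2) = 3/4: g(11/4) = 1059/320.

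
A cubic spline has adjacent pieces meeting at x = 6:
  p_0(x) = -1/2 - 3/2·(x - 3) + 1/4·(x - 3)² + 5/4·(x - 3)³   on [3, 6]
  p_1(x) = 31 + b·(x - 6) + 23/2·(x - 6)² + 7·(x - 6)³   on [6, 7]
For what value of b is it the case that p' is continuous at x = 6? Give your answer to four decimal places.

p_0'(x) = -3/2 + 1/2·(x - 3) + 15/4·(x - 3)², so p_0'(6) = 135/4. On the right, p_1'(6) = b, so b = 135/4.

33.7500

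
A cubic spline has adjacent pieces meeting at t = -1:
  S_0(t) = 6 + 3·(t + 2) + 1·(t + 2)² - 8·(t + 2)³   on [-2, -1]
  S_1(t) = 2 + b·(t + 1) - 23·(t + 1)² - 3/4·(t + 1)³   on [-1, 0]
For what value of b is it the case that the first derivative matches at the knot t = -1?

S_0'(t) = 3 + 2·(t + 2) - 24·(t + 2)², so S_0'(-1) = -19. On the right, S_1'(-1) = b, so b = -19.

-19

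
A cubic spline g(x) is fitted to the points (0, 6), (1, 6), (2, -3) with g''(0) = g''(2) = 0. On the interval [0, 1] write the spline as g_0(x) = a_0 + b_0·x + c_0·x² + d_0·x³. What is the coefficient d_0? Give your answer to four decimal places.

With σ_i denoting the second derivative at x_i, h_i = 1, 1, and Δ_i = (y_(i+1) − y_i)/h_i = 0, -9:
  1·σ_0 + 4·σ_1 + 1·σ_2 = 6(Δ_1 - Δ_0) = -54
Natural end conditions: σ_0 = σ_2 = 0.
Solving the tridiagonal system: σ_0 = 0, σ_1 = -27/2, σ_2 = 0.
On [0, 1], with g_0(x) = a_0 + b_0·x + c_0·x² + d_0·x³: c_0 = σ_0/2 = 0, d_0 = (σ_1 - σ_0)/(6h_0) = -9/4, b_0 = Δ_0 - h_0(2σ_0 + σ_1)/6 = 9/4.

-2.2500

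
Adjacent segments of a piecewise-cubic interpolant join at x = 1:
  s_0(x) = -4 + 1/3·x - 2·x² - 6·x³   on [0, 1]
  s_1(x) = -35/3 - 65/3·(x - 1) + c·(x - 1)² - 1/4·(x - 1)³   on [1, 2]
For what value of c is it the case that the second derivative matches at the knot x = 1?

s_0''(x) = -4 - 36·x, so s_0''(1) = -40. On the right, s_1''(1) = 2c, so c = -20.

-20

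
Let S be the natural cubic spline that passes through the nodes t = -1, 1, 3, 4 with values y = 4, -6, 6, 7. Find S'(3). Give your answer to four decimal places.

Put M_i = S'' at the i-th knot. Here h = (2, 2, 1) and Δ = (-5, 6, 1), so the interior equations h_(i-1)·M_(i-1) + 2(h_(i-1)+h_i)·M_i + h_i·M_(i+1) = 6(Δ_i − Δ_(i-1)) read
  2·M_0 + 8·M_1 + 2·M_2 = 6(Δ_1 - Δ_0) = 66
  2·M_1 + 6·M_2 + 1·M_3 = 6(Δ_2 - Δ_1) = -30
Natural end conditions: M_0 = M_3 = 0.
Forward elimination and back-substitution give M_0 = 0, M_1 = 114/11, M_2 = -93/11, M_3 = 0.
On [3, 4], S'(t) = b_2 + 2c_2·(t - 3) + 3d_2·(t - 3)² with b_2 = Δ_2 - h_2(2M_2 + M_3)/6 = 42/11, c_2 = M_2/2 = -93/22, d_2 = (M_3 - M_2)/(6h_2) = 31/22. So S'(3) = 42/11.

3.8182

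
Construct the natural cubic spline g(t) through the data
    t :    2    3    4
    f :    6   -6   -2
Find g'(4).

8

Put m_i = g'' at the i-th knot. Here h = (1, 1) and Δ = (-12, 4), so the interior equations h_(i-1)·m_(i-1) + 2(h_(i-1)+h_i)·m_i + h_i·m_(i+1) = 6(Δ_i − Δ_(i-1)) read
  1·m_0 + 4·m_1 + 1·m_2 = 6(Δ_1 - Δ_0) = 96
Natural end conditions: m_0 = m_2 = 0.
Solving: m_0 = 0, m_1 = 24, m_2 = 0.
On [3, 4], g'(t) = b_1 + 2c_1·(t - 3) + 3d_1·(t - 3)² with b_1 = Δ_1 - h_1(2m_1 + m_2)/6 = -4, c_1 = m_1/2 = 12, d_1 = (m_2 - m_1)/(6h_1) = -4. So g'(4) = 8.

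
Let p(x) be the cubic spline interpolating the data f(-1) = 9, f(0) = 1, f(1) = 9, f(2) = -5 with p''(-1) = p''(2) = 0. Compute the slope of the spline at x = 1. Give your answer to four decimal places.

Put σ_i = p'' at the i-th knot. Here h = (1, 1, 1) and Δ = (-8, 8, -14), so the interior equations h_(i-1)·σ_(i-1) + 2(h_(i-1)+h_i)·σ_i + h_i·σ_(i+1) = 6(Δ_i − Δ_(i-1)) read
  1·σ_0 + 4·σ_1 + 1·σ_2 = 6(Δ_1 - Δ_0) = 96
  1·σ_1 + 4·σ_2 + 1·σ_3 = 6(Δ_2 - Δ_1) = -132
Natural end conditions: σ_0 = σ_3 = 0.
Solving the tridiagonal system: σ_0 = 0, σ_1 = 172/5, σ_2 = -208/5, σ_3 = 0.
On [1, 2], p'(x) = b_2 + 2c_2·(x - 1) + 3d_2·(x - 1)² with b_2 = Δ_2 - h_2(2σ_2 + σ_3)/6 = -2/15, c_2 = σ_2/2 = -104/5, d_2 = (σ_3 - σ_2)/(6h_2) = 104/15. So p'(1) = -2/15.

-0.1333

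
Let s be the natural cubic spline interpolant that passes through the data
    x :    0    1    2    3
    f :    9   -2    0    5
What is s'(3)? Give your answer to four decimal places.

Write m_i for s''(x_i). With h_i = 1, 1, 1 and divided differences Δ_i = -11, 2, 5, the continuity of s' gives the tridiagonal system
  1·m_0 + 4·m_1 + 1·m_2 = 6(Δ_1 - Δ_0) = 78
  1·m_1 + 4·m_2 + 1·m_3 = 6(Δ_2 - Δ_1) = 18
Natural end conditions: m_0 = m_3 = 0.
Forward elimination and back-substitution give m_0 = 0, m_1 = 98/5, m_2 = -2/5, m_3 = 0.
On [2, 3], s'(x) = b_2 + 2c_2·(x - 2) + 3d_2·(x - 2)² with b_2 = Δ_2 - h_2(2m_2 + m_3)/6 = 77/15, c_2 = m_2/2 = -1/5, d_2 = (m_3 - m_2)/(6h_2) = 1/15. So s'(3) = 74/15.

4.9333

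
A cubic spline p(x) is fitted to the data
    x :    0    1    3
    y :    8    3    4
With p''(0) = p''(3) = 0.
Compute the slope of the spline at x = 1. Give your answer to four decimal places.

With M_i denoting the second derivative at x_i, h_i = 1, 2, and Δ_i = (y_(i+1) − y_i)/h_i = -5, 1/2:
  1·M_0 + 6·M_1 + 2·M_2 = 6(Δ_1 - Δ_0) = 33
Natural end conditions: M_0 = M_2 = 0.
Solving: M_0 = 0, M_1 = 11/2, M_2 = 0.
On [1, 3], p'(x) = b_1 + 2c_1·(x - 1) + 3d_1·(x - 1)² with b_1 = Δ_1 - h_1(2M_1 + M_2)/6 = -19/6, c_1 = M_1/2 = 11/4, d_1 = (M_2 - M_1)/(6h_1) = -11/24. So p'(1) = -19/6.

-3.1667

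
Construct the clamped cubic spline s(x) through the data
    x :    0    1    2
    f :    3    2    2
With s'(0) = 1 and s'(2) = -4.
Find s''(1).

8

Put m_i = s'' at the i-th knot. Here h = (1, 1) and Δ = (-1, 0), so the interior equations h_(i-1)·m_(i-1) + 2(h_(i-1)+h_i)·m_i + h_i·m_(i+1) = 6(Δ_i − Δ_(i-1)) read
  1·m_0 + 4·m_1 + 1·m_2 = 6(Δ_1 - Δ_0) = 6
Clamped end conditions give two more equations: 2h_0·m_0 + h_0·m_1 = 6(Δ_0 - s'(0)) = -12 and h_1·m_1 + 2h_1·m_2 = 6(s'(2) - Δ_1) = -24.
Hence m_0 = -10, m_1 = 8, m_2 = -16.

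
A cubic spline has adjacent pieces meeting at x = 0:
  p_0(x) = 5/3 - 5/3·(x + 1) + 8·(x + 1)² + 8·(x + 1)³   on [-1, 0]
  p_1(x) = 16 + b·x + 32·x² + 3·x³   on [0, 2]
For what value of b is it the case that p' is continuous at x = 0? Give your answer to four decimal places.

p_0'(x) = -5/3 + 16·(x + 1) + 24·(x + 1)², so p_0'(0) = 115/3. On the right, p_1'(0) = b, so b = 115/3.

38.3333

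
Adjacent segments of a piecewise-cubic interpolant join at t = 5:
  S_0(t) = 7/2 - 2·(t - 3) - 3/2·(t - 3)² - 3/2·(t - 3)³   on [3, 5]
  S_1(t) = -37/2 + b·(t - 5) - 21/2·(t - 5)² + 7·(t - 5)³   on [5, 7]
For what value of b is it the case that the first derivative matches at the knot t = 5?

S_0'(t) = -2 - 3·(t - 3) - 9/2·(t - 3)², so S_0'(5) = -26. On the right, S_1'(5) = b, so b = -26.

-26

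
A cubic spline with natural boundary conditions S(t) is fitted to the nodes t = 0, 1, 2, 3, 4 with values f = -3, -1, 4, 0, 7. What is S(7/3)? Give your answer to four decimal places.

Put M_i = S'' at the i-th knot. Here h = (1, 1, 1, 1) and Δ = (2, 5, -4, 7), so the interior equations h_(i-1)·M_(i-1) + 2(h_(i-1)+h_i)·M_i + h_i·M_(i+1) = 6(Δ_i − Δ_(i-1)) read
  1·M_0 + 4·M_1 + 1·M_2 = 6(Δ_1 - Δ_0) = 18
  1·M_1 + 4·M_2 + 1·M_3 = 6(Δ_2 - Δ_1) = -54
  1·M_2 + 4·M_3 + 1·M_4 = 6(Δ_3 - Δ_2) = 66
Natural end conditions: M_0 = M_4 = 0.
Solving: M_0 = 0, M_1 = 69/7, M_2 = -150/7, M_3 = 153/7, M_4 = 0.
On [2, 3], S(t) = 4 - 1/2·(t - 2) - 75/7·(t - 2)² + 101/14·(t - 2)³.
With (t - 2) = 1/3: S(7/3) = 550/189.

2.9101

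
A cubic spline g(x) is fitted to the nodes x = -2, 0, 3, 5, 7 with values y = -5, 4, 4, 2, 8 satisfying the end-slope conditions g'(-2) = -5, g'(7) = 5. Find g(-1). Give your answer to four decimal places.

-3.2553

Put σ_i = g'' at the i-th knot. Here h = (2, 3, 2, 2) and Δ = (9/2, 0, -1, 3), so the interior equations h_(i-1)·σ_(i-1) + 2(h_(i-1)+h_i)·σ_i + h_i·σ_(i+1) = 6(Δ_i − Δ_(i-1)) read
  2·σ_0 + 10·σ_1 + 3·σ_2 = 6(Δ_1 - Δ_0) = -27
  3·σ_1 + 10·σ_2 + 2·σ_3 = 6(Δ_2 - Δ_1) = -6
  2·σ_2 + 8·σ_3 + 2·σ_4 = 6(Δ_3 - Δ_2) = 24
Clamped end conditions give two more equations: 2h_0·σ_0 + h_0·σ_1 = 6(Δ_0 - g'(-2)) = 57 and h_3·σ_3 + 2h_3·σ_4 = 6(g'(7) - Δ_3) = 12.
Solving the tridiagonal system: σ_0 = 4125/236, σ_1 = -381/59, σ_2 = 103/118, σ_3 = 137/59, σ_4 = 217/118.
On [-2, 0], g(x) = -5 - 5·(x + 2) + 4125/472·(x + 2)² - 1883/944·(x + 2)³.
With (x + 2) = 1: g(-1) = -3073/944.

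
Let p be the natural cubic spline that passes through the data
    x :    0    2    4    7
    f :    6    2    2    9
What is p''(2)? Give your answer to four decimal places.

1.2105

Put M_i = p'' at the i-th knot. Here h = (2, 2, 3) and Δ = (-2, 0, 7/3), so the interior equations h_(i-1)·M_(i-1) + 2(h_(i-1)+h_i)·M_i + h_i·M_(i+1) = 6(Δ_i − Δ_(i-1)) read
  2·M_0 + 8·M_1 + 2·M_2 = 6(Δ_1 - Δ_0) = 12
  2·M_1 + 10·M_2 + 3·M_3 = 6(Δ_2 - Δ_1) = 14
Natural end conditions: M_0 = M_3 = 0.
Solving the tridiagonal system: M_0 = 0, M_1 = 23/19, M_2 = 22/19, M_3 = 0.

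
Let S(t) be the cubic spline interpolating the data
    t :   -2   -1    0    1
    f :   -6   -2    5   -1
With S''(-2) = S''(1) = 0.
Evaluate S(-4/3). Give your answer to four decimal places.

Put m_i = S'' at the i-th knot. Here h = (1, 1, 1) and Δ = (4, 7, -6), so the interior equations h_(i-1)·m_(i-1) + 2(h_(i-1)+h_i)·m_i + h_i·m_(i+1) = 6(Δ_i − Δ_(i-1)) read
  1·m_0 + 4·m_1 + 1·m_2 = 6(Δ_1 - Δ_0) = 18
  1·m_1 + 4·m_2 + 1·m_3 = 6(Δ_2 - Δ_1) = -78
Natural end conditions: m_0 = m_3 = 0.
Hence m_0 = 0, m_1 = 10, m_2 = -22, m_3 = 0.
On [-2, -1], S(t) = -6 + 7/3·(t + 2) + 0·(t + 2)² + 5/3·(t + 2)³.
With (t + 2) = 2/3: S(-4/3) = -320/81.

-3.9506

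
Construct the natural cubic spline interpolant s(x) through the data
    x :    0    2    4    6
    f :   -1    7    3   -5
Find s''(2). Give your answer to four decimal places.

Put m_i = s'' at the i-th knot. Here h = (2, 2, 2) and Δ = (4, -2, -4), so the interior equations h_(i-1)·m_(i-1) + 2(h_(i-1)+h_i)·m_i + h_i·m_(i+1) = 6(Δ_i − Δ_(i-1)) read
  2·m_0 + 8·m_1 + 2·m_2 = 6(Δ_1 - Δ_0) = -36
  2·m_1 + 8·m_2 + 2·m_3 = 6(Δ_2 - Δ_1) = -12
Natural end conditions: m_0 = m_3 = 0.
Solving: m_0 = 0, m_1 = -22/5, m_2 = -2/5, m_3 = 0.

-4.4000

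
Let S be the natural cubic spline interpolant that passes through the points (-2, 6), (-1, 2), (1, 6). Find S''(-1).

6

Let σ_i = S''(x_i). Step sizes h_i = 1, 2; slopes of the chords Δ_i = (y_(i+1) - y_i)/h_i = -4, 2.
  1·σ_0 + 6·σ_1 + 2·σ_2 = 6(Δ_1 - Δ_0) = 36
Natural end conditions: σ_0 = σ_2 = 0.
Forward elimination and back-substitution give σ_0 = 0, σ_1 = 6, σ_2 = 0.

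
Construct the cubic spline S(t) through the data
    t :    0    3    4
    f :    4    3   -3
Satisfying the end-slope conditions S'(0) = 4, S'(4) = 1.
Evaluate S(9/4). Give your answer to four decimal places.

Put m_i = S'' at the i-th knot. Here h = (3, 1) and Δ = (-1/3, -6), so the interior equations h_(i-1)·m_(i-1) + 2(h_(i-1)+h_i)·m_i + h_i·m_(i+1) = 6(Δ_i − Δ_(i-1)) read
  3·m_0 + 8·m_1 + 1·m_2 = 6(Δ_1 - Δ_0) = -34
Clamped end conditions give two more equations: 2h_0·m_0 + h_0·m_1 = 6(Δ_0 - S'(0)) = -26 and h_1·m_1 + 2h_1·m_2 = 6(S'(4) - Δ_1) = 42.
Solving the tridiagonal system: m_0 = -5/6, m_1 = -7, m_2 = 49/2.
On [0, 3], S(t) = 4 + 4·t - 5/12·t² - 37/108·t³.
With t = 9/4: S(9/4) = 1789/256.

6.9883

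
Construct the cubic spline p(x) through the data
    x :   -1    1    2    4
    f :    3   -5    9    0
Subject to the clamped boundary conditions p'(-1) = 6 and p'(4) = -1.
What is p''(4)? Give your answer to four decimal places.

Let m_i = p''(x_i). Step sizes h_i = 2, 1, 2; slopes of the chords Δ_i = (y_(i+1) - y_i)/h_i = -4, 14, -9/2.
  2·m_0 + 6·m_1 + 1·m_2 = 6(Δ_1 - Δ_0) = 108
  1·m_1 + 6·m_2 + 2·m_3 = 6(Δ_2 - Δ_1) = -111
Clamped end conditions give two more equations: 2h_0·m_0 + h_0·m_1 = 6(Δ_0 - p'(-1)) = -60 and h_2·m_2 + 2h_2·m_3 = 6(p'(4) - Δ_2) = 21.
Solving: m_0 = -1021/32, m_1 = 541/16, m_2 = -497/16, m_3 = 665/32.

20.7813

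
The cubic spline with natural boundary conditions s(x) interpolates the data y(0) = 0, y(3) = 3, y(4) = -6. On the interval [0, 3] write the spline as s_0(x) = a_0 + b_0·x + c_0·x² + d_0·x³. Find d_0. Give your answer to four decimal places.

-0.4167

Let M_i = s''(x_i). Step sizes h_i = 3, 1; slopes of the chords Δ_i = (y_(i+1) - y_i)/h_i = 1, -9.
  3·M_0 + 8·M_1 + 1·M_2 = 6(Δ_1 - Δ_0) = -60
Natural end conditions: M_0 = M_2 = 0.
Solving: M_0 = 0, M_1 = -15/2, M_2 = 0.
On [0, 3], with s_0(x) = a_0 + b_0·x + c_0·x² + d_0·x³: c_0 = M_0/2 = 0, d_0 = (M_1 - M_0)/(6h_0) = -5/12, b_0 = Δ_0 - h_0(2M_0 + M_1)/6 = 19/4.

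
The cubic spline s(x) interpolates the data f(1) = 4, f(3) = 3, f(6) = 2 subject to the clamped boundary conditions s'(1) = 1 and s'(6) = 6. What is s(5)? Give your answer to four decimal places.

Let m_i = s''(x_i). Step sizes h_i = 2, 3; slopes of the chords Δ_i = (y_(i+1) - y_i)/h_i = -1/2, -1/3.
  2·m_0 + 10·m_1 + 3·m_2 = 6(Δ_1 - Δ_0) = 1
Clamped end conditions give two more equations: 2h_0·m_0 + h_0·m_1 = 6(Δ_0 - s'(1)) = -9 and h_1·m_1 + 2h_1·m_2 = 6(s'(6) - Δ_1) = 38.
Solving the tridiagonal system: m_0 = -27/20, m_1 = -9/5, m_2 = 217/30.
On [3, 6], s(x) = 3 - 43/20·(x - 3) - 9/10·(x - 3)² + 271/540·(x - 3)³.
With (x - 3) = 2: s(5) = -239/270.

-0.8852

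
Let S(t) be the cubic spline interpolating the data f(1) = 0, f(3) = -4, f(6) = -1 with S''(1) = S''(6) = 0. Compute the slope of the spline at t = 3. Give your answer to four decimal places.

With M_i denoting the second derivative at x_i, h_i = 2, 3, and Δ_i = (y_(i+1) − y_i)/h_i = -2, 1:
  2·M_0 + 10·M_1 + 3·M_2 = 6(Δ_1 - Δ_0) = 18
Natural end conditions: M_0 = M_2 = 0.
Forward elimination and back-substitution give M_0 = 0, M_1 = 9/5, M_2 = 0.
On [3, 6], S'(t) = b_1 + 2c_1·(t - 3) + 3d_1·(t - 3)² with b_1 = Δ_1 - h_1(2M_1 + M_2)/6 = -4/5, c_1 = M_1/2 = 9/10, d_1 = (M_2 - M_1)/(6h_1) = -1/10. So S'(3) = -4/5.

-0.8000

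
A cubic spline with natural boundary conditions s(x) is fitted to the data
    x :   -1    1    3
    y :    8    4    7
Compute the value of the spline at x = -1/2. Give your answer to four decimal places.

With σ_i denoting the second derivative at x_i, h_i = 2, 2, and Δ_i = (y_(i+1) − y_i)/h_i = -2, 3/2:
  2·σ_0 + 8·σ_1 + 2·σ_2 = 6(Δ_1 - Δ_0) = 21
Natural end conditions: σ_0 = σ_2 = 0.
Solving: σ_0 = 0, σ_1 = 21/8, σ_2 = 0.
On [-1, 1], s(x) = 8 - 23/8·(x + 1) + 0·(x + 1)² + 7/32·(x + 1)³.
With (x + 1) = 1/2: s(-1/2) = 1687/256.

6.5898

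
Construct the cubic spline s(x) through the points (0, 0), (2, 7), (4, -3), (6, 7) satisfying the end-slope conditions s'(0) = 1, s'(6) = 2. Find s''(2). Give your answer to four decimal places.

-12.1667

Write m_i for s''(x_i). With h_i = 2, 2, 2 and divided differences Δ_i = 7/2, -5, 5, the continuity of s' gives the tridiagonal system
  2·m_0 + 8·m_1 + 2·m_2 = 6(Δ_1 - Δ_0) = -51
  2·m_1 + 8·m_2 + 2·m_3 = 6(Δ_2 - Δ_1) = 60
Clamped end conditions give two more equations: 2h_0·m_0 + h_0·m_1 = 6(Δ_0 - s'(0)) = 15 and h_2·m_2 + 2h_2·m_3 = 6(s'(6) - Δ_2) = -18.
Hence m_0 = 59/6, m_1 = -73/6, m_2 = 40/3, m_3 = -67/6.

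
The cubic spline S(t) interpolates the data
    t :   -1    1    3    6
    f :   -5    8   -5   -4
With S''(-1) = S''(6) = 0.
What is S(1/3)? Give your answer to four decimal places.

6.4672

Put M_i = S'' at the i-th knot. Here h = (2, 2, 3) and Δ = (13/2, -13/2, 1/3), so the interior equations h_(i-1)·M_(i-1) + 2(h_(i-1)+h_i)·M_i + h_i·M_(i+1) = 6(Δ_i − Δ_(i-1)) read
  2·M_0 + 8·M_1 + 2·M_2 = 6(Δ_1 - Δ_0) = -78
  2·M_1 + 10·M_2 + 3·M_3 = 6(Δ_2 - Δ_1) = 41
Natural end conditions: M_0 = M_3 = 0.
Solving: M_0 = 0, M_1 = -431/38, M_2 = 121/19, M_3 = 0.
On [-1, 1], S(t) = -5 + 586/57·(t + 1) + 0·(t + 1)² - 431/456·(t + 1)³.
With (t + 1) = 4/3: S(1/3) = 9953/1539.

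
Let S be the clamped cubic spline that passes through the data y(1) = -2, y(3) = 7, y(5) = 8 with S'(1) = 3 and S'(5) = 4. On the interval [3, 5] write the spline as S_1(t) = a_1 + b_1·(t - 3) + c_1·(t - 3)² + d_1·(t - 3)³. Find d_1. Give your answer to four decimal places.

With M_i denoting the second derivative at x_i, h_i = 2, 2, and Δ_i = (y_(i+1) − y_i)/h_i = 9/2, 1/2:
  2·M_0 + 8·M_1 + 2·M_2 = 6(Δ_1 - Δ_0) = -24
Clamped end conditions give two more equations: 2h_0·M_0 + h_0·M_1 = 6(Δ_0 - S'(1)) = 9 and h_1·M_1 + 2h_1·M_2 = 6(S'(5) - Δ_1) = 21.
Solving: M_0 = 11/2, M_1 = -13/2, M_2 = 17/2.
On [3, 5], with S_1(t) = a_1 + b_1·(t - 3) + c_1·(t - 3)² + d_1·(t - 3)³: c_1 = M_1/2 = -13/4, d_1 = (M_2 - M_1)/(6h_1) = 5/4, b_1 = Δ_1 - h_1(2M_1 + M_2)/6 = 2.

1.2500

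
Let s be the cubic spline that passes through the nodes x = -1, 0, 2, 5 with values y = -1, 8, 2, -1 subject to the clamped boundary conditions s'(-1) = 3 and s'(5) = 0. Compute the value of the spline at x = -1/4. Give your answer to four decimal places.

Let M_i = s''(x_i). Step sizes h_i = 1, 2, 3; slopes of the chords Δ_i = (y_(i+1) - y_i)/h_i = 9, -3, -1.
  1·M_0 + 6·M_1 + 2·M_2 = 6(Δ_1 - Δ_0) = -72
  2·M_1 + 10·M_2 + 3·M_3 = 6(Δ_2 - Δ_1) = 12
Clamped end conditions give two more equations: 2h_0·M_0 + h_0·M_1 = 6(Δ_0 - s'(-1)) = 36 and h_2·M_2 + 2h_2·M_3 = 6(s'(5) - Δ_2) = 6.
Solving: M_0 = 516/19, M_1 = -348/19, M_2 = 102/19, M_3 = -32/19.
On [-1, 0], s(x) = -1 + 3·(x + 1) + 258/19·(x + 1)² - 144/19·(x + 1)³.
With (x + 1) = 3/4: s(-1/4) = 865/152.

5.6908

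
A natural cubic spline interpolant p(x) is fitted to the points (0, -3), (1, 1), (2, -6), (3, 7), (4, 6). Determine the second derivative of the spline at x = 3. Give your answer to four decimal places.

-32.2500

Let m_i = p''(x_i). Step sizes h_i = 1, 1, 1, 1; slopes of the chords Δ_i = (y_(i+1) - y_i)/h_i = 4, -7, 13, -1.
  1·m_0 + 4·m_1 + 1·m_2 = 6(Δ_1 - Δ_0) = -66
  1·m_1 + 4·m_2 + 1·m_3 = 6(Δ_2 - Δ_1) = 120
  1·m_2 + 4·m_3 + 1·m_4 = 6(Δ_3 - Δ_2) = -84
Natural end conditions: m_0 = m_4 = 0.
Solving the tridiagonal system: m_0 = 0, m_1 = -111/4, m_2 = 45, m_3 = -129/4, m_4 = 0.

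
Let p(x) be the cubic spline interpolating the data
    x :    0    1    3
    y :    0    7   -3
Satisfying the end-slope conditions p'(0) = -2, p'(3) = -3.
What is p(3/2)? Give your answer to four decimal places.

7.3125

Put m_i = p'' at the i-th knot. Here h = (1, 2) and Δ = (7, -5), so the interior equations h_(i-1)·m_(i-1) + 2(h_(i-1)+h_i)·m_i + h_i·m_(i+1) = 6(Δ_i − Δ_(i-1)) read
  1·m_0 + 6·m_1 + 2·m_2 = 6(Δ_1 - Δ_0) = -72
Clamped end conditions give two more equations: 2h_0·m_0 + h_0·m_1 = 6(Δ_0 - p'(0)) = 54 and h_1·m_1 + 2h_1·m_2 = 6(p'(3) - Δ_1) = 12.
Solving the tridiagonal system: m_0 = 116/3, m_1 = -70/3, m_2 = 44/3.
On [1, 3], p(x) = 7 + 17/3·(x - 1) - 35/3·(x - 1)² + 19/6·(x - 1)³.
With (x - 1) = 1/2: p(3/2) = 117/16.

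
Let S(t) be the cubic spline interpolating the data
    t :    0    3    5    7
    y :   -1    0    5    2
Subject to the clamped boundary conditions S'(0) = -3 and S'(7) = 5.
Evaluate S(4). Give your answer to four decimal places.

3.7061

Put M_i = S'' at the i-th knot. Here h = (3, 2, 2) and Δ = (1/3, 5/2, -3/2), so the interior equations h_(i-1)·M_(i-1) + 2(h_(i-1)+h_i)·M_i + h_i·M_(i+1) = 6(Δ_i − Δ_(i-1)) read
  3·M_0 + 10·M_1 + 2·M_2 = 6(Δ_1 - Δ_0) = 13
  2·M_1 + 8·M_2 + 2·M_3 = 6(Δ_2 - Δ_1) = -24
Clamped end conditions give two more equations: 2h_0·M_0 + h_0·M_1 = 6(Δ_0 - S'(0)) = 20 and h_2·M_2 + 2h_2·M_3 = 6(S'(7) - Δ_2) = 39.
Solving the tridiagonal system: M_0 = 262/111, M_1 = 72/37, M_2 = -501/74, M_3 = 486/37.
On [3, 5], S(t) = 0 + 128/37·(t - 3) + 36/37·(t - 3)² - 215/296·(t - 3)³.
With (t - 3) = 1: S(4) = 1097/296.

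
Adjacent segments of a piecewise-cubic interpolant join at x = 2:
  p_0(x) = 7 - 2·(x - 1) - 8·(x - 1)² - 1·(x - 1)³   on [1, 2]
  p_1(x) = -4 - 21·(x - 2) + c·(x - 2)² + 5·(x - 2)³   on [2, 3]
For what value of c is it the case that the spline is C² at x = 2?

-11

p_0''(x) = -16 - 6·(x - 1), so p_0''(2) = -22. On the right, p_1''(2) = 2c, so c = -11.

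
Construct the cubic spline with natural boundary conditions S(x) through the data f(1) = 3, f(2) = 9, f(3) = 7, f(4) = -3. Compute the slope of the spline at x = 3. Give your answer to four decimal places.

-6.8000

With σ_i denoting the second derivative at x_i, h_i = 1, 1, 1, and Δ_i = (y_(i+1) − y_i)/h_i = 6, -2, -10:
  1·σ_0 + 4·σ_1 + 1·σ_2 = 6(Δ_1 - Δ_0) = -48
  1·σ_1 + 4·σ_2 + 1·σ_3 = 6(Δ_2 - Δ_1) = -48
Natural end conditions: σ_0 = σ_3 = 0.
Solving: σ_0 = 0, σ_1 = -48/5, σ_2 = -48/5, σ_3 = 0.
On [3, 4], S'(x) = b_2 + 2c_2·(x - 3) + 3d_2·(x - 3)² with b_2 = Δ_2 - h_2(2σ_2 + σ_3)/6 = -34/5, c_2 = σ_2/2 = -24/5, d_2 = (σ_3 - σ_2)/(6h_2) = 8/5. So S'(3) = -34/5.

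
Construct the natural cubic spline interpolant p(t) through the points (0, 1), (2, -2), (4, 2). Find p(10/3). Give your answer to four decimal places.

0.1481

Write M_i for p''(x_i). With h_i = 2, 2 and divided differences Δ_i = -3/2, 2, the continuity of p' gives the tridiagonal system
  2·M_0 + 8·M_1 + 2·M_2 = 6(Δ_1 - Δ_0) = 21
Natural end conditions: M_0 = M_2 = 0.
Solving: M_0 = 0, M_1 = 21/8, M_2 = 0.
On [2, 4], p(t) = -2 + 1/4·(t - 2) + 21/16·(t - 2)² - 7/32·(t - 2)³.
With (t - 2) = 4/3: p(10/3) = 4/27.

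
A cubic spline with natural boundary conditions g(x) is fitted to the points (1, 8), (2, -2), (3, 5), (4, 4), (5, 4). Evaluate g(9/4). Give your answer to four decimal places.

Write M_i for g''(x_i). With h_i = 1, 1, 1, 1 and divided differences Δ_i = -10, 7, -1, 0, the continuity of g' gives the tridiagonal system
  1·M_0 + 4·M_1 + 1·M_2 = 6(Δ_1 - Δ_0) = 102
  1·M_1 + 4·M_2 + 1·M_3 = 6(Δ_2 - Δ_1) = -48
  1·M_2 + 4·M_3 + 1·M_4 = 6(Δ_3 - Δ_2) = 6
Natural end conditions: M_0 = M_4 = 0.
Forward elimination and back-substitution give M_0 = 0, M_1 = 216/7, M_2 = -150/7, M_3 = 48/7, M_4 = 0.
On [2, 3], g(x) = -2 + 2/7·(x - 2) + 108/7·(x - 2)² - 61/7·(x - 2)³.
With (x - 2) = 1/4: g(9/4) = -493/448.

-1.1004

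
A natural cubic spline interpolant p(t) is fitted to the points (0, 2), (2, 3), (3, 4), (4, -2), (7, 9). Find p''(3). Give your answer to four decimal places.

-13.4157

Let σ_i = p''(x_i). Step sizes h_i = 2, 1, 1, 3; slopes of the chords Δ_i = (y_(i+1) - y_i)/h_i = 1/2, 1, -6, 11/3.
  2·σ_0 + 6·σ_1 + 1·σ_2 = 6(Δ_1 - Δ_0) = 3
  1·σ_1 + 4·σ_2 + 1·σ_3 = 6(Δ_2 - Δ_1) = -42
  1·σ_2 + 8·σ_3 + 3·σ_4 = 6(Δ_3 - Δ_2) = 58
Natural end conditions: σ_0 = σ_4 = 0.
Hence σ_0 = 0, σ_1 = 487/178, σ_2 = -1194/89, σ_3 = 1589/178, σ_4 = 0.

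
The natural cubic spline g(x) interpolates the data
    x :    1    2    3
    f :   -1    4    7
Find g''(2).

Let σ_i = g''(x_i). Step sizes h_i = 1, 1; slopes of the chords Δ_i = (y_(i+1) - y_i)/h_i = 5, 3.
  1·σ_0 + 4·σ_1 + 1·σ_2 = 6(Δ_1 - Δ_0) = -12
Natural end conditions: σ_0 = σ_2 = 0.
Solving: σ_0 = 0, σ_1 = -3, σ_2 = 0.

-3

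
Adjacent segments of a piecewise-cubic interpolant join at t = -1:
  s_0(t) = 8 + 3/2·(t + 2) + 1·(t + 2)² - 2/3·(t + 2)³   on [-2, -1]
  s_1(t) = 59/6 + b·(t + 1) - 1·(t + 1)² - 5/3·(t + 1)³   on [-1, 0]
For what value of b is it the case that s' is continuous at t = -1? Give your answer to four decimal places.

1.5000

s_0'(t) = 3/2 + 2·(t + 2) - 2·(t + 2)², so s_0'(-1) = 3/2. On the right, s_1'(-1) = b, so b = 3/2.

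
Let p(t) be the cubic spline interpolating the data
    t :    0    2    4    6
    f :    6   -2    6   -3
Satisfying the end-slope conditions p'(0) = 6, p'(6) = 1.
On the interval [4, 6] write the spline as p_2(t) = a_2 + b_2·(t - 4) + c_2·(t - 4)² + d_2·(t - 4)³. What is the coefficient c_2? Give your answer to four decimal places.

Let σ_i = p''(x_i). Step sizes h_i = 2, 2, 2; slopes of the chords Δ_i = (y_(i+1) - y_i)/h_i = -4, 4, -9/2.
  2·σ_0 + 8·σ_1 + 2·σ_2 = 6(Δ_1 - Δ_0) = 48
  2·σ_1 + 8·σ_2 + 2·σ_3 = 6(Δ_2 - Δ_1) = -51
Clamped end conditions give two more equations: 2h_0·σ_0 + h_0·σ_1 = 6(Δ_0 - p'(0)) = -60 and h_2·σ_2 + 2h_2·σ_3 = 6(p'(6) - Δ_2) = 33.
Solving the tridiagonal system: σ_0 = -677/30, σ_1 = 227/15, σ_2 = -419/30, σ_3 = 457/30.
On [4, 6], with p_2(t) = a_2 + b_2·(t - 4) + c_2·(t - 4)² + d_2·(t - 4)³: c_2 = σ_2/2 = -419/60, d_2 = (σ_3 - σ_2)/(6h_2) = 73/30, b_2 = Δ_2 - h_2(2σ_2 + σ_3)/6 = -4/15.

-6.9833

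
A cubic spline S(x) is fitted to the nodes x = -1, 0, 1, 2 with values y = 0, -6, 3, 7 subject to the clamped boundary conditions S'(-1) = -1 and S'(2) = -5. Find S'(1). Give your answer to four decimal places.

11.0667

Write σ_i for S''(x_i). With h_i = 1, 1, 1 and divided differences Δ_i = -6, 9, 4, the continuity of S' gives the tridiagonal system
  1·σ_0 + 4·σ_1 + 1·σ_2 = 6(Δ_1 - Δ_0) = 90
  1·σ_1 + 4·σ_2 + 1·σ_3 = 6(Δ_2 - Δ_1) = -30
Clamped end conditions give two more equations: 2h_0·σ_0 + h_0·σ_1 = 6(Δ_0 - S'(-1)) = -30 and h_2·σ_2 + 2h_2·σ_3 = 6(S'(2) - Δ_2) = -54.
Solving: σ_0 = -472/15, σ_1 = 494/15, σ_2 = -154/15, σ_3 = -328/15.
On [1, 2], S'(x) = b_2 + 2c_2·(x - 1) + 3d_2·(x - 1)² with b_2 = Δ_2 - h_2(2σ_2 + σ_3)/6 = 166/15, c_2 = σ_2/2 = -77/15, d_2 = (σ_3 - σ_2)/(6h_2) = -29/15. So S'(1) = 166/15.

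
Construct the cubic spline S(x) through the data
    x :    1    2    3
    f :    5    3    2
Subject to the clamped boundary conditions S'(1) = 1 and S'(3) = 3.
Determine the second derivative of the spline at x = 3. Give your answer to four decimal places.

Let σ_i = S''(x_i). Step sizes h_i = 1, 1; slopes of the chords Δ_i = (y_(i+1) - y_i)/h_i = -2, -1.
  1·σ_0 + 4·σ_1 + 1·σ_2 = 6(Δ_1 - Δ_0) = 6
Clamped end conditions give two more equations: 2h_0·σ_0 + h_0·σ_1 = 6(Δ_0 - S'(1)) = -18 and h_1·σ_1 + 2h_1·σ_2 = 6(S'(3) - Δ_1) = 24.
Hence σ_0 = -19/2, σ_1 = 1, σ_2 = 23/2.

11.5000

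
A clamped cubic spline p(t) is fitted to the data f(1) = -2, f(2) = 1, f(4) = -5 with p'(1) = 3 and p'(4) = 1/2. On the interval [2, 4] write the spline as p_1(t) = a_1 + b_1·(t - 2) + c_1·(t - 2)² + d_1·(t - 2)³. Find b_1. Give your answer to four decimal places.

0.4167

Let σ_i = p''(x_i). Step sizes h_i = 1, 2; slopes of the chords Δ_i = (y_(i+1) - y_i)/h_i = 3, -3.
  1·σ_0 + 6·σ_1 + 2·σ_2 = 6(Δ_1 - Δ_0) = -36
Clamped end conditions give two more equations: 2h_0·σ_0 + h_0·σ_1 = 6(Δ_0 - p'(1)) = 0 and h_1·σ_1 + 2h_1·σ_2 = 6(p'(4) - Δ_1) = 21.
Hence σ_0 = 31/6, σ_1 = -31/3, σ_2 = 125/12.
On [2, 4], with p_1(t) = a_1 + b_1·(t - 2) + c_1·(t - 2)² + d_1·(t - 2)³: c_1 = σ_1/2 = -31/6, d_1 = (σ_2 - σ_1)/(6h_1) = 83/48, b_1 = Δ_1 - h_1(2σ_1 + σ_2)/6 = 5/12.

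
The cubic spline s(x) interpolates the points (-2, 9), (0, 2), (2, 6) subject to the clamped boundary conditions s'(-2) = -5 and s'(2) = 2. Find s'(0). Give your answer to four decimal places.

With σ_i denoting the second derivative at x_i, h_i = 2, 2, and Δ_i = (y_(i+1) − y_i)/h_i = -7/2, 2:
  2·σ_0 + 8·σ_1 + 2·σ_2 = 6(Δ_1 - Δ_0) = 33
Clamped end conditions give two more equations: 2h_0·σ_0 + h_0·σ_1 = 6(Δ_0 - s'(-2)) = 9 and h_1·σ_1 + 2h_1·σ_2 = 6(s'(2) - Δ_1) = 0.
Solving the tridiagonal system: σ_0 = -1/8, σ_1 = 19/4, σ_2 = -19/8.
On [0, 2], s'(x) = b_1 + 2c_1·x + 3d_1·x² with b_1 = Δ_1 - h_1(2σ_1 + σ_2)/6 = -3/8, c_1 = σ_1/2 = 19/8, d_1 = (σ_2 - σ_1)/(6h_1) = -19/32. So s'(0) = -3/8.

-0.3750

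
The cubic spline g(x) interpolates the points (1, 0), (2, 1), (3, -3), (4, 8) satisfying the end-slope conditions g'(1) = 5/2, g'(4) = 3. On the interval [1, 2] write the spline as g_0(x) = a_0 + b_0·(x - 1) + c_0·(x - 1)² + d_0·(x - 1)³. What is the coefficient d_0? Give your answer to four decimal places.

Let σ_i = g''(x_i). Step sizes h_i = 1, 1, 1; slopes of the chords Δ_i = (y_(i+1) - y_i)/h_i = 1, -4, 11.
  1·σ_0 + 4·σ_1 + 1·σ_2 = 6(Δ_1 - Δ_0) = -30
  1·σ_1 + 4·σ_2 + 1·σ_3 = 6(Δ_2 - Δ_1) = 90
Clamped end conditions give two more equations: 2h_0·σ_0 + h_0·σ_1 = 6(Δ_0 - g'(1)) = -9 and h_2·σ_2 + 2h_2·σ_3 = 6(g'(4) - Δ_2) = -48.
Solving: σ_0 = 68/15, σ_1 = -271/15, σ_2 = 566/15, σ_3 = -643/15.
On [1, 2], with g_0(x) = a_0 + b_0·(x - 1) + c_0·(x - 1)² + d_0·(x - 1)³: c_0 = σ_0/2 = 34/15, d_0 = (σ_1 - σ_0)/(6h_0) = -113/30, b_0 = Δ_0 - h_0(2σ_0 + σ_1)/6 = 5/2.

-3.7667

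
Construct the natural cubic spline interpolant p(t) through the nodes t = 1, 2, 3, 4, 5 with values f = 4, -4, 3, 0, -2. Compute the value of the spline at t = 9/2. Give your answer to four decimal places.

Let σ_i = p''(x_i). Step sizes h_i = 1, 1, 1, 1; slopes of the chords Δ_i = (y_(i+1) - y_i)/h_i = -8, 7, -3, -2.
  1·σ_0 + 4·σ_1 + 1·σ_2 = 6(Δ_1 - Δ_0) = 90
  1·σ_1 + 4·σ_2 + 1·σ_3 = 6(Δ_2 - Δ_1) = -60
  1·σ_2 + 4·σ_3 + 1·σ_4 = 6(Δ_3 - Δ_2) = 6
Natural end conditions: σ_0 = σ_4 = 0.
Solving the tridiagonal system: σ_0 = 0, σ_1 = 57/2, σ_2 = -24, σ_3 = 15/2, σ_4 = 0.
On [4, 5], p(t) = 0 - 9/2·(t - 4) + 15/4·(t - 4)² - 5/4·(t - 4)³.
With (t - 4) = 1/2: p(9/2) = -47/32.

-1.4688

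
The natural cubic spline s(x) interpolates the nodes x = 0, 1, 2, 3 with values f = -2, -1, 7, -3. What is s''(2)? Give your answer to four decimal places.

Let m_i = s''(x_i). Step sizes h_i = 1, 1, 1; slopes of the chords Δ_i = (y_(i+1) - y_i)/h_i = 1, 8, -10.
  1·m_0 + 4·m_1 + 1·m_2 = 6(Δ_1 - Δ_0) = 42
  1·m_1 + 4·m_2 + 1·m_3 = 6(Δ_2 - Δ_1) = -108
Natural end conditions: m_0 = m_3 = 0.
Hence m_0 = 0, m_1 = 92/5, m_2 = -158/5, m_3 = 0.

-31.6000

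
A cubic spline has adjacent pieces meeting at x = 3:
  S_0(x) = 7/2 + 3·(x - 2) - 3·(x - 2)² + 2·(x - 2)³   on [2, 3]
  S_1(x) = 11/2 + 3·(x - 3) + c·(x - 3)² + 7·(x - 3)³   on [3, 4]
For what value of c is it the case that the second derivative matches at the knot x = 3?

S_0''(x) = -6 + 12·(x - 2), so S_0''(3) = 6. On the right, S_1''(3) = 2c, so c = 3.

3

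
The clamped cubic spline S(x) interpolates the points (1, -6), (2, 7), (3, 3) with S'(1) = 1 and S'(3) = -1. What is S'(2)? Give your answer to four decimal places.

6.7500

Write m_i for S''(x_i). With h_i = 1, 1 and divided differences Δ_i = 13, -4, the continuity of S' gives the tridiagonal system
  1·m_0 + 4·m_1 + 1·m_2 = 6(Δ_1 - Δ_0) = -102
Clamped end conditions give two more equations: 2h_0·m_0 + h_0·m_1 = 6(Δ_0 - S'(1)) = 72 and h_1·m_1 + 2h_1·m_2 = 6(S'(3) - Δ_1) = 18.
Solving: m_0 = 121/2, m_1 = -49, m_2 = 67/2.
On [2, 3], S'(x) = b_1 + 2c_1·(x - 2) + 3d_1·(x - 2)² with b_1 = Δ_1 - h_1(2m_1 + m_2)/6 = 27/4, c_1 = m_1/2 = -49/2, d_1 = (m_2 - m_1)/(6h_1) = 55/4. So S'(2) = 27/4.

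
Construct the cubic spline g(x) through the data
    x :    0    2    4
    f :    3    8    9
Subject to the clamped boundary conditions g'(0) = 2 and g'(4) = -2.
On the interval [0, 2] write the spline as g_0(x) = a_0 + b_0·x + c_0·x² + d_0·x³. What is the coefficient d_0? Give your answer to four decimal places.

Put m_i = g'' at the i-th knot. Here h = (2, 2) and Δ = (5/2, 1/2), so the interior equations h_(i-1)·m_(i-1) + 2(h_(i-1)+h_i)·m_i + h_i·m_(i+1) = 6(Δ_i − Δ_(i-1)) read
  2·m_0 + 8·m_1 + 2·m_2 = 6(Δ_1 - Δ_0) = -12
Clamped end conditions give two more equations: 2h_0·m_0 + h_0·m_1 = 6(Δ_0 - g'(0)) = 3 and h_1·m_1 + 2h_1·m_2 = 6(g'(4) - Δ_1) = -15.
Solving: m_0 = 5/4, m_1 = -1, m_2 = -13/4.
On [0, 2], with g_0(x) = a_0 + b_0·x + c_0·x² + d_0·x³: c_0 = m_0/2 = 5/8, d_0 = (m_1 - m_0)/(6h_0) = -3/16, b_0 = Δ_0 - h_0(2m_0 + m_1)/6 = 2.

-0.1875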